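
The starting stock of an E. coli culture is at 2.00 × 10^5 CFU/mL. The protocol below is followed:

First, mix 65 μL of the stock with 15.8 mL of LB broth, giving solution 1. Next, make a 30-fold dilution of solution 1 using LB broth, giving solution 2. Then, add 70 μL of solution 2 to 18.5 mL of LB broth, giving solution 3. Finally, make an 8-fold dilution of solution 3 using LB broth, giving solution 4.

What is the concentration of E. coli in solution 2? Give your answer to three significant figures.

27.3 CFU/mL

Step 1: 65 μL + 15.8 mL = 15865 μL total → factor 15865/65 = 244.08
Step 2: 30-fold → factor 30
Dilution factor through solution 2 = 244.08 × 30 = 7322.3
[solution 2] = 2.00 × 10^5 CFU/mL / 7322.3 = 27.3 CFU/mL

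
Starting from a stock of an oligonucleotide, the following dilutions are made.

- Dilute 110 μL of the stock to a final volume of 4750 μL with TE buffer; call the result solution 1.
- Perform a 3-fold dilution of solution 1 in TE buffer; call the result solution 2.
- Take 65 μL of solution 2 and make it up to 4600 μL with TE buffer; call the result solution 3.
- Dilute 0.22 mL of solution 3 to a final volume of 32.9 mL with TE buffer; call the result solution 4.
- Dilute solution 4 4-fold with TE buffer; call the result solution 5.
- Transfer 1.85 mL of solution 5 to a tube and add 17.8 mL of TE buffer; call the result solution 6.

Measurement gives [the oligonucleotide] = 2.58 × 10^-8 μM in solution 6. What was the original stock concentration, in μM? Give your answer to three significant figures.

1.50 μM

Step 1: 110 μL brought to 4750 μL → factor 4750/110 = 43.182
Step 2: 3-fold → factor 3
Step 3: 65 μL brought to 4600 μL → factor 4600/65 = 70.769
Step 4: 0.22 mL brought to 32.9 mL → factor 32.9/0.22 = 149.55
Step 5: 4-fold → factor 4
Step 6: 1.85 mL + 17.8 mL = 19.65 mL total → factor 19.65/1.85 = 10.622
Overall dilution factor = 43.182 × 3 × 70.769 × 149.55 × 4 × 10.622 = 5.8249 × 10^7
Stock = 2.58 × 10^-8 μM × 5.8249 × 10^7 = 1.50 μM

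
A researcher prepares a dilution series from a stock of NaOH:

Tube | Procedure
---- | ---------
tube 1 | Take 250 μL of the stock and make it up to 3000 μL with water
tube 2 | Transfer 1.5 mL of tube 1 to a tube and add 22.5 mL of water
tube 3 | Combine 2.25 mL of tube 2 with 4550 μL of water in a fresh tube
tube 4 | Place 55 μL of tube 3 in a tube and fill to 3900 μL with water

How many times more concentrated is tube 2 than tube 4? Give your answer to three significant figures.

Step 1: 250 μL brought to 3000 μL → factor 3000/250 = 12
Step 2: 1.5 mL + 22.5 mL = 24 mL total → factor 24/1.5 = 16
Step 3: 2.25 mL + 4550 μL = 6.8 mL total → factor 6.8/2.25 = 3.0222
Step 4: 55 μL brought to 3900 μL → factor 3900/55 = 70.909
Dilution factor to tube 2 = 192; to tube 4 = 41146
[tube 2]/[tube 4] = (factor to tube 4)/(factor to tube 2) = 41146/192 = 214

214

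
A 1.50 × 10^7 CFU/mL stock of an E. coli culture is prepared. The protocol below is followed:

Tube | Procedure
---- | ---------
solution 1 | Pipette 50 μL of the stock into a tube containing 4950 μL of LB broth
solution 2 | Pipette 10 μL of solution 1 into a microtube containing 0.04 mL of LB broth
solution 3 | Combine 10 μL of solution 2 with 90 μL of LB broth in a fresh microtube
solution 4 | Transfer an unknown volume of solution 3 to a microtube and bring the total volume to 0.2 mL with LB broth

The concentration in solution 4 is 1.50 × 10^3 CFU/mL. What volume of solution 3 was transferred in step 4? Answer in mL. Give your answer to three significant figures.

0.100 mL

Step 1: 50 μL + 4950 μL = 5000 μL total → factor 5000/50 = 100
Step 2: 10 μL + 0.04 mL = 50 μL total → factor 50/10 = 5
Step 3: 10 μL + 90 μL = 100 μL total → factor 100/10 = 10
Step 4: v brought to 0.2 mL → factor = 0.2 mL/v
Product of known-step factors = 5000
Overall factor = 1.50 × 10^7 CFU/mL / (1.50 × 10^3 CFU/mL) = 10000
Step-4 factor = 10000 / 5000 = 2
v = 0.2 mL / 2 = 0.100 mL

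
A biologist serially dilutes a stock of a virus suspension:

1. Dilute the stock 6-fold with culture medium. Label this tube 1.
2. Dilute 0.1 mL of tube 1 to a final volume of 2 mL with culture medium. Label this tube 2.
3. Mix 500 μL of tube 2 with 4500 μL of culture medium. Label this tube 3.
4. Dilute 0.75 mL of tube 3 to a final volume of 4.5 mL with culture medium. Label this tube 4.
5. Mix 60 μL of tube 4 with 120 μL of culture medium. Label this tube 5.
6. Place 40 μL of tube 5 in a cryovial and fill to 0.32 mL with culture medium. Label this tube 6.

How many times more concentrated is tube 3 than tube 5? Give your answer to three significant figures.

18.0

Step 1: 6-fold → factor 6
Step 2: 0.1 mL brought to 2 mL → factor 2/0.1 = 20
Step 3: 500 μL + 4500 μL = 5000 μL total → factor 5000/500 = 10
Step 4: 0.75 mL brought to 4.5 mL → factor 4.5/0.75 = 6
Step 5: 60 μL + 120 μL = 180 μL total → factor 180/60 = 3
Dilution factor to tube 3 = 1200; to tube 5 = 21600
[tube 3]/[tube 5] = (factor to tube 5)/(factor to tube 3) = 21600/1200 = 18.0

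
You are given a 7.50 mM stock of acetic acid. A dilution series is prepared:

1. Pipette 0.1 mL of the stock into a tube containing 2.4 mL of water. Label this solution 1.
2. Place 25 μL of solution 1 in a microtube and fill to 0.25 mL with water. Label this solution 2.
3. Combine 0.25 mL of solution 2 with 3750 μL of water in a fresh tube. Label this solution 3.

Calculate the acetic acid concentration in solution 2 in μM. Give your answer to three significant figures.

Step 1: 0.1 mL + 2.4 mL = 2.5 mL total → factor 2.5/0.1 = 25
Step 2: 25 μL brought to 0.25 mL → factor 250/25 = 10
Dilution factor through solution 2 = 25 × 10 = 250
[solution 2] = 7.50 mM / 250 = 0.03000 mM = 30.0 μM

30.0 μM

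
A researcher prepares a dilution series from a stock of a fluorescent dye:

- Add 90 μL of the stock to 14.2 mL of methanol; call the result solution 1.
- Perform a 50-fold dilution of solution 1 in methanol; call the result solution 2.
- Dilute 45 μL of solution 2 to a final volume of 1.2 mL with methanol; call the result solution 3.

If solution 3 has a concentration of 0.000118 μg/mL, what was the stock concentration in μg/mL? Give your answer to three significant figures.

25.0 μg/mL

Step 1: 90 μL + 14.2 mL = 14290 μL total → factor 14290/90 = 158.78
Step 2: 50-fold → factor 50
Step 3: 45 μL brought to 1.2 mL → factor 1200/45 = 26.667
Overall dilution factor = 158.78 × 50 × 26.667 = 2.117 × 10^5
Stock = 0.000118 μg/mL × 2.117 × 10^5 = 25.0 μg/mL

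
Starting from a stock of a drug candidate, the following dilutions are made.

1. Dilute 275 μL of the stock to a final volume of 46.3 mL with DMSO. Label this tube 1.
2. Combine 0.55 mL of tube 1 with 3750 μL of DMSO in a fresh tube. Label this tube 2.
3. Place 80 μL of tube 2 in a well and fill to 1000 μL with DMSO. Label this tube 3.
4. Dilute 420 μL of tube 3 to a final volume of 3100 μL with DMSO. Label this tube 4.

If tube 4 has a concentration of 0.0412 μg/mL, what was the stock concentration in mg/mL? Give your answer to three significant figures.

5.00 mg/mL

Step 1: 275 μL brought to 46.3 mL → factor 46300/275 = 168.36
Step 2: 0.55 mL + 3750 μL = 4.3 mL total → factor 4.3/0.55 = 7.8182
Step 3: 80 μL brought to 1000 μL → factor 1000/80 = 12.5
Step 4: 420 μL brought to 3100 μL → factor 3100/420 = 7.381
Overall dilution factor = 168.36 × 7.8182 × 12.5 × 7.381 = 1.2144 × 10^5
Stock = 0.0412 μg/mL × 1.2144 × 10^5 = 5003 μg/mL = 5.00 mg/mL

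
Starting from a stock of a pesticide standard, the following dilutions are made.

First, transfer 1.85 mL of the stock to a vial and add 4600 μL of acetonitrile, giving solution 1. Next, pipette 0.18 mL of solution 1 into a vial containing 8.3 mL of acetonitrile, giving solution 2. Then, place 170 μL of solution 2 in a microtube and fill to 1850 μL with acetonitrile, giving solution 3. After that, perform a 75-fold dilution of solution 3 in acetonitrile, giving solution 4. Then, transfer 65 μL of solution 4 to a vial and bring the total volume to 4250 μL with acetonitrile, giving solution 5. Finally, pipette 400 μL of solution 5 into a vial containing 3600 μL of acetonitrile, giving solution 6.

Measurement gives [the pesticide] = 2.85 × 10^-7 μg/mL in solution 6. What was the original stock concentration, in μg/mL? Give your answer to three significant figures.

Step 1: 1.85 mL + 4600 μL = 6.45 mL total → factor 6.45/1.85 = 3.4865
Step 2: 0.18 mL + 8.3 mL = 8.48 mL total → factor 8.48/0.18 = 47.111
Step 3: 170 μL brought to 1850 μL → factor 1850/170 = 10.882
Step 4: 75-fold → factor 75
Step 5: 65 μL brought to 4250 μL → factor 4250/65 = 65.385
Step 6: 400 μL + 3600 μL = 4000 μL total → factor 4000/400 = 10
Overall dilution factor = 3.4865 × 47.111 × 10.882 × 75 × 65.385 × 10 = 8.7654 × 10^7
Stock = 2.85 × 10^-7 μg/mL × 8.7654 × 10^7 = 25.0 μg/mL

25.0 μg/mL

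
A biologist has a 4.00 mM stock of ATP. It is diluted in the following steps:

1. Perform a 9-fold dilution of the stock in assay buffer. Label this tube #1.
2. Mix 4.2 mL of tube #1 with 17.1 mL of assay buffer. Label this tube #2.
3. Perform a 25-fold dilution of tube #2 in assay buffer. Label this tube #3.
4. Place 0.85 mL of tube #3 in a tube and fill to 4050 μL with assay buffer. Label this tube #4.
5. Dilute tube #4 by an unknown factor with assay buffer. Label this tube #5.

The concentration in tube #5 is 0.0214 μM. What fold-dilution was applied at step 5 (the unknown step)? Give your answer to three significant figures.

34.4-fold

Step 1: 9-fold → factor 9
Step 2: 4.2 mL + 17.1 mL = 21.3 mL total → factor 21.3/4.2 = 5.0714
Step 3: 25-fold → factor 25
Step 4: 0.85 mL brought to 4050 μL → factor 4.05/0.85 = 4.7647
Step 5: unknown factor x
Product of known-step factors = 5436.9
Overall factor = 4.00 mM / (0.0214 μM) = 1.8692 × 10^5
x = 1.8692 × 10^5 / 5436.9 = 34.4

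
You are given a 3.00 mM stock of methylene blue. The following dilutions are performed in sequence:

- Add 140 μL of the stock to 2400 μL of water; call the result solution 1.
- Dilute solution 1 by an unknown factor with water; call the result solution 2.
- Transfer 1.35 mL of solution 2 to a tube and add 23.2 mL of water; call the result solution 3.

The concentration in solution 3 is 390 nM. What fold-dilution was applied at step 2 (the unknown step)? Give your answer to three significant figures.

Step 1: 140 μL + 2400 μL = 2540 μL total → factor 2540/140 = 18.143
Step 2: unknown factor x
Step 3: 1.35 mL + 23.2 mL = 24.55 mL total → factor 24.55/1.35 = 18.185
Product of known-step factors = 329.93
Overall factor = 3.00 mM / (390 nM) = 7692.3
x = 7692.3 / 329.93 = 23.3

23.3-fold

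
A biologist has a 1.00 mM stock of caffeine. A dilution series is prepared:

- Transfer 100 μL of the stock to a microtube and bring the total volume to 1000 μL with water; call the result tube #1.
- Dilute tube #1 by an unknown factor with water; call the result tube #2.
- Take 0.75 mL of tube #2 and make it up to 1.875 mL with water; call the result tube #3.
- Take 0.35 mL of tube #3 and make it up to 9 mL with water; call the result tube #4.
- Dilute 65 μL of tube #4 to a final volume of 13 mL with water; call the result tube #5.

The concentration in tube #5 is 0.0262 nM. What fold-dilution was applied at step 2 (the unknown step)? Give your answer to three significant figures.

Step 1: 100 μL brought to 1000 μL → factor 1000/100 = 10
Step 2: unknown factor x
Step 3: 0.75 mL brought to 1.875 mL → factor 1.875/0.75 = 2.5
Step 4: 0.35 mL brought to 9 mL → factor 9/0.35 = 25.714
Step 5: 65 μL brought to 13 mL → factor 13000/65 = 200
Product of known-step factors = 1.2857 × 10^5
Overall factor = 1.00 mM / (0.0262 nM) = 3.8168 × 10^7
x = 3.8168 × 10^7 / 1.2857 × 10^5 = 297

297-fold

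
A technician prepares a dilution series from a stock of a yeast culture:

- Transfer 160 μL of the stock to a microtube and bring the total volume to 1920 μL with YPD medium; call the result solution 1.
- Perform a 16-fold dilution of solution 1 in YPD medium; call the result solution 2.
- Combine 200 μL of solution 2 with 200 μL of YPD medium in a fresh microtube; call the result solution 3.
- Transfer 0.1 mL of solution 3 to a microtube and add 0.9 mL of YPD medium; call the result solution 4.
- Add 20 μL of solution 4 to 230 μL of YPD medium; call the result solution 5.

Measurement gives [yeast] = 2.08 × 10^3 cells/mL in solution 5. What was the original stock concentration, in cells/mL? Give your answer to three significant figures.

9.98 × 10^7 cells/mL

Step 1: 160 μL brought to 1920 μL → factor 1920/160 = 12
Step 2: 16-fold → factor 16
Step 3: 200 μL + 200 μL = 400 μL total → factor 400/200 = 2
Step 4: 0.1 mL + 0.9 mL = 1 mL total → factor 1/0.1 = 10
Step 5: 20 μL + 230 μL = 250 μL total → factor 250/20 = 12.5
Overall dilution factor = 12 × 16 × 2 × 10 × 12.5 = 48000
Stock = 2.08 × 10^3 cells/mL × 48000 = 9.98 × 10^7 cells/mL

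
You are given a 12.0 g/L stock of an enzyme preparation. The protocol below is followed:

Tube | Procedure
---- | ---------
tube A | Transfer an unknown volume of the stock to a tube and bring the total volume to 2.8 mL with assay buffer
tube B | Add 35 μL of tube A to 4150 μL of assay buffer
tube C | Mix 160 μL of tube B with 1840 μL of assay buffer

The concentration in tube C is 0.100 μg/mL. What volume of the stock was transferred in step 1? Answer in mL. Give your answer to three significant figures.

Step 1: v brought to 2.8 mL → factor = 2.8 mL/v
Step 2: 35 μL + 4150 μL = 4185 μL total → factor 4185/35 = 119.57
Step 3: 160 μL + 1840 μL = 2000 μL total → factor 2000/160 = 12.5
Product of known-step factors = 1494.6
Overall factor = 12.0 g/L / (0.100 μg/mL) = 1.2 × 10^5
Step-1 factor = 1.2 × 10^5 / 1494.6 = 80.287
v = 2.8 mL / 80.287 = 0.0349 mL

0.0349 mL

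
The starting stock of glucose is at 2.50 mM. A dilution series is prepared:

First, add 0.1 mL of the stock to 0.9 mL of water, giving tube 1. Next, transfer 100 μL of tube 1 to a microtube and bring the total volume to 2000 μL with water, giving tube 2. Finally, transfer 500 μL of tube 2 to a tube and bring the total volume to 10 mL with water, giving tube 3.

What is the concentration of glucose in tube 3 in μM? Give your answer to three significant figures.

Step 1: 0.1 mL + 0.9 mL = 1 mL total → factor 1/0.1 = 10
Step 2: 100 μL brought to 2000 μL → factor 2000/100 = 20
Step 3: 500 μL brought to 10 mL → factor 10000/500 = 20
Overall dilution factor = 10 × 20 × 20 = 4000
Final = 2.50 mM / 4000 = 0.0006250 mM = 0.625 μM

0.625 μM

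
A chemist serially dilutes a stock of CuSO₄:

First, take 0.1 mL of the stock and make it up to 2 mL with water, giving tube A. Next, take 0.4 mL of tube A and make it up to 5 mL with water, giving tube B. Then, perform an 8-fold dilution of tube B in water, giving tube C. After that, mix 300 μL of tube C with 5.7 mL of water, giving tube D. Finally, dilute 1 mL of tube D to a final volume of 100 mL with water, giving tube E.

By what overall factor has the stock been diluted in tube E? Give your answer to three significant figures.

Step 1: 0.1 mL brought to 2 mL → factor 2/0.1 = 20
Step 2: 0.4 mL brought to 5 mL → factor 5/0.4 = 12.5
Step 3: 8-fold → factor 8
Step 4: 300 μL + 5.7 mL = 6000 μL total → factor 6000/300 = 20
Step 5: 1 mL brought to 100 mL → factor 100/1 = 100
Overall dilution factor = 20 × 12.5 × 8 × 20 × 100 = 4 × 10^6

4.00 × 10^6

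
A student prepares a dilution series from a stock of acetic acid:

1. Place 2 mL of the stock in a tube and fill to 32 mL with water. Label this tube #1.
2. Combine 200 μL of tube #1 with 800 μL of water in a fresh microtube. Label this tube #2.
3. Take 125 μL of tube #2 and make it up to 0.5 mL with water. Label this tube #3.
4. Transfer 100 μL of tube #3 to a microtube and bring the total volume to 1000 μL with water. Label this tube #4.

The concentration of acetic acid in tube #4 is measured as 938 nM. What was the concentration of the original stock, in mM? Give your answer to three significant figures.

3.00 mM

Step 1: 2 mL brought to 32 mL → factor 32/2 = 16
Step 2: 200 μL + 800 μL = 1000 μL total → factor 1000/200 = 5
Step 3: 125 μL brought to 0.5 mL → factor 500/125 = 4
Step 4: 100 μL brought to 1000 μL → factor 1000/100 = 10
Overall dilution factor = 16 × 5 × 4 × 10 = 3200
Stock = 938 nM × 3200 = 3.002 × 10^6 nM = 3.00 mM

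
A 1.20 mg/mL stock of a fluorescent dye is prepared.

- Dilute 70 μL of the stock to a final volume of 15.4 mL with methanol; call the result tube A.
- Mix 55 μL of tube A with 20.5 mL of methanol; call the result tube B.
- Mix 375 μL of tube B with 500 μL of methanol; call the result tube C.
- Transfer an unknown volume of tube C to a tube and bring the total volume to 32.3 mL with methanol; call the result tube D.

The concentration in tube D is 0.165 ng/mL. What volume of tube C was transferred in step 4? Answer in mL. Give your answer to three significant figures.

Step 1: 70 μL brought to 15.4 mL → factor 15400/70 = 220
Step 2: 55 μL + 20.5 mL = 20555 μL total → factor 20555/55 = 373.73
Step 3: 375 μL + 500 μL = 875 μL total → factor 875/375 = 2.3333
Step 4: v brought to 32.3 mL → factor = 32.3 mL/v
Product of known-step factors = 1.9185 × 10^5
Overall factor = 1.20 mg/mL / (0.165 ng/mL) = 7.2727 × 10^6
Step-4 factor = 7.2727 × 10^6 / 1.9185 × 10^5 = 37.909
v = 32.3 mL / 37.909 = 0.852 mL

0.852 mL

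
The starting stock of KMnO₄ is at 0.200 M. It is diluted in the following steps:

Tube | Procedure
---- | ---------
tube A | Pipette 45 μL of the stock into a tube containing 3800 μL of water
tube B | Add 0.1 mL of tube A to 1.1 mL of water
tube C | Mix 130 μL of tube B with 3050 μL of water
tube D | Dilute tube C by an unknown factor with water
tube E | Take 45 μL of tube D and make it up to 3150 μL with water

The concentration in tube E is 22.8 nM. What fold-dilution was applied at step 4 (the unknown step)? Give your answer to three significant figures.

5.00-fold

Step 1: 45 μL + 3800 μL = 3845 μL total → factor 3845/45 = 85.444
Step 2: 0.1 mL + 1.1 mL = 1.2 mL total → factor 1.2/0.1 = 12
Step 3: 130 μL + 3050 μL = 3180 μL total → factor 3180/130 = 24.462
Step 4: unknown factor x
Step 5: 45 μL brought to 3150 μL → factor 3150/45 = 70
Product of known-step factors = 1.7557 × 10^6
Overall factor = 0.200 M / (22.8 nM) = 8.7719 × 10^6
x = 8.7719 × 10^6 / 1.7557 × 10^6 = 5.00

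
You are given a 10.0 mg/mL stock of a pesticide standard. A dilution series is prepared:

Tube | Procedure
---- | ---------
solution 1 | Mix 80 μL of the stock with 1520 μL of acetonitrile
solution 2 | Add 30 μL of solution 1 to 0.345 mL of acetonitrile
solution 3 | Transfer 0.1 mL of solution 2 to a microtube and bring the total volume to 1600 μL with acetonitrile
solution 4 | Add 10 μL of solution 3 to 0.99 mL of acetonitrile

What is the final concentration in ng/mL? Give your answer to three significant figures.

Step 1: 80 μL + 1520 μL = 1600 μL total → factor 1600/80 = 20
Step 2: 30 μL + 0.345 mL = 375 μL total → factor 375/30 = 12.5
Step 3: 0.1 mL brought to 1600 μL → factor 1.6/0.1 = 16
Step 4: 10 μL + 0.99 mL = 1000 μL total → factor 1000/10 = 100
Overall dilution factor = 20 × 12.5 × 16 × 100 = 4 × 10^5
Final = 10.0 mg/mL / 4 × 10^5 = 2.500 × 10^-5 mg/mL = 25.0 ng/mL

25.0 ng/mL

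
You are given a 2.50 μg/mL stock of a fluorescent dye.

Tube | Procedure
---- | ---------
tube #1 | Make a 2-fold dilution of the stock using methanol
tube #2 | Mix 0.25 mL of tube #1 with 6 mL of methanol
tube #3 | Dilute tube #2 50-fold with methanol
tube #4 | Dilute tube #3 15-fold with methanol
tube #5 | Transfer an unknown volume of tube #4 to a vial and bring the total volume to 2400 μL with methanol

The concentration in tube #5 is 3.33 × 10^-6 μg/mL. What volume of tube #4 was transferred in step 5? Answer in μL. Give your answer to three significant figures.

Step 1: 2-fold → factor 2
Step 2: 0.25 mL + 6 mL = 6.25 mL total → factor 6.25/0.25 = 25
Step 3: 50-fold → factor 50
Step 4: 15-fold → factor 15
Step 5: v brought to 2400 μL → factor = 2400 μL/v
Product of known-step factors = 37500
Overall factor = 2.50 μg/mL / (3.33 × 10^-6 μg/mL) = 7.5075 × 10^5
Step-5 factor = 7.5075 × 10^5 / 37500 = 20.02
v = 2400 μL / 20.02 = 120 μL

120 μL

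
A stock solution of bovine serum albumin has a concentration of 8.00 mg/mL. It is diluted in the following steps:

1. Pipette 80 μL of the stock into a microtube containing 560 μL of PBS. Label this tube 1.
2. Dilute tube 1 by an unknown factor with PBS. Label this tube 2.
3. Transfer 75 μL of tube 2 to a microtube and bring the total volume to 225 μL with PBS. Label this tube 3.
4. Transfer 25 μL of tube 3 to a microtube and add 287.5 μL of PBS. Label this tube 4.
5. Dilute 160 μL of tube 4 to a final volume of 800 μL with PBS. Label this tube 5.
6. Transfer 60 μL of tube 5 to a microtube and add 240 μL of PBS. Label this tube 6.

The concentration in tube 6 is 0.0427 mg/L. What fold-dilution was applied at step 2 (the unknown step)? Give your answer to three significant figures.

Step 1: 80 μL + 560 μL = 640 μL total → factor 640/80 = 8
Step 2: unknown factor x
Step 3: 75 μL brought to 225 μL → factor 225/75 = 3
Step 4: 25 μL + 287.5 μL = 312.5 μL total → factor 312.5/25 = 12.5
Step 5: 160 μL brought to 800 μL → factor 800/160 = 5
Step 6: 60 μL + 240 μL = 300 μL total → factor 300/60 = 5
Product of known-step factors = 7500
Overall factor = 8.00 mg/mL / (0.0427 mg/L) = 1.8735 × 10^5
x = 1.8735 × 10^5 / 7500 = 25.0

25.0-fold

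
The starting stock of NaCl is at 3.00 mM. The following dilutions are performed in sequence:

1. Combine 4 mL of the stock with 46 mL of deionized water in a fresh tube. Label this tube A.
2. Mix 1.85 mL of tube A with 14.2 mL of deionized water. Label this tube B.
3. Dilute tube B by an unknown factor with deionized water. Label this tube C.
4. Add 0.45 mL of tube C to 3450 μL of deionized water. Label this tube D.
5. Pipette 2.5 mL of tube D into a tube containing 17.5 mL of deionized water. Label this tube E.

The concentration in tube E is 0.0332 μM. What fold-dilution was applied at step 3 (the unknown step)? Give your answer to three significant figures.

12.0-fold

Step 1: 4 mL + 46 mL = 50 mL total → factor 50/4 = 12.5
Step 2: 1.85 mL + 14.2 mL = 16.05 mL total → factor 16.05/1.85 = 8.6757
Step 3: unknown factor x
Step 4: 0.45 mL + 3450 μL = 3.9 mL total → factor 3.9/0.45 = 8.6667
Step 5: 2.5 mL + 17.5 mL = 20 mL total → factor 20/2.5 = 8
Product of known-step factors = 7518.9
Overall factor = 3.00 mM / (0.0332 μM) = 90361
x = 90361 / 7518.9 = 12.0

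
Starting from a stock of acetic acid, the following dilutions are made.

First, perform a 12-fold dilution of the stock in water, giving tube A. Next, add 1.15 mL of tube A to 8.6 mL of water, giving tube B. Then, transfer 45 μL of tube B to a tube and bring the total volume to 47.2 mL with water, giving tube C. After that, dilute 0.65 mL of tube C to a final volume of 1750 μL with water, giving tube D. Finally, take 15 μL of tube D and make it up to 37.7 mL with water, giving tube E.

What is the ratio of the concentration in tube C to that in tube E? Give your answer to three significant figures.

6.77 × 10^3

Step 1: 12-fold → factor 12
Step 2: 1.15 mL + 8.6 mL = 9.75 mL total → factor 9.75/1.15 = 8.4783
Step 3: 45 μL brought to 47.2 mL → factor 47200/45 = 1048.9
Step 4: 0.65 mL brought to 1750 μL → factor 1.75/0.65 = 2.6923
Step 5: 15 μL brought to 37.7 mL → factor 37700/15 = 2513.3
Dilution factor to tube C = 1.0671 × 10^5; to tube E = 7.2209 × 10^8
[tube C]/[tube E] = (factor to tube E)/(factor to tube C) = 7.2209 × 10^8/1.0671 × 10^5 = 6.77 × 10^3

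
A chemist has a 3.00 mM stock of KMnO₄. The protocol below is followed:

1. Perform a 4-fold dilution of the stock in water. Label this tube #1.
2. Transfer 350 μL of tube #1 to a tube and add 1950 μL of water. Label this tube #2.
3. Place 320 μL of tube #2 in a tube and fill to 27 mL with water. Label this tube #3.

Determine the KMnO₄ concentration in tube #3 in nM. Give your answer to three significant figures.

Step 1: 4-fold → factor 4
Step 2: 350 μL + 1950 μL = 2300 μL total → factor 2300/350 = 6.5714
Step 3: 320 μL brought to 27 mL → factor 27000/320 = 84.375
Overall dilution factor = 4 × 6.5714 × 84.375 = 2217.9
Final = 3.00 mM / 2217.9 = 0.001353 mM = 1.35 × 10^3 nM

1.35 × 10^3 nM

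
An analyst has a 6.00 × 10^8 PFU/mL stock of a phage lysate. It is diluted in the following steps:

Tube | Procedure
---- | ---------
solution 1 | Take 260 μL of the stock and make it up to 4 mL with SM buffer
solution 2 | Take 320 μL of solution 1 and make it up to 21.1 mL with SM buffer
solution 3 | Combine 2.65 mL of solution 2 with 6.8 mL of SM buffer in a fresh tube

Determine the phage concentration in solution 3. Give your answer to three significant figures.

1.66 × 10^5 PFU/mL

Step 1: 260 μL brought to 4 mL → factor 4000/260 = 15.385
Step 2: 320 μL brought to 21.1 mL → factor 21100/320 = 65.938
Step 3: 2.65 mL + 6.8 mL = 9.45 mL total → factor 9.45/2.65 = 3.566
Overall dilution factor = 15.385 × 65.938 × 3.566 = 3617.5
Final = 6.00 × 10^8 PFU/mL / 3617.5 = 1.66 × 10^5 PFU/mL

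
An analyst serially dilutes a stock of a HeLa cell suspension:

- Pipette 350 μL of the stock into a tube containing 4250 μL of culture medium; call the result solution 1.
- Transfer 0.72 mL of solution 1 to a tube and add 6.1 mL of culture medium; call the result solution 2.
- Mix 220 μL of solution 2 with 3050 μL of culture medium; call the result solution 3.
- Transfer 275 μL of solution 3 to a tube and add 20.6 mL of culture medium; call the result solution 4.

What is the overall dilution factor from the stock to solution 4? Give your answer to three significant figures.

1.40 × 10^5

Step 1: 350 μL + 4250 μL = 4600 μL total → factor 4600/350 = 13.143
Step 2: 0.72 mL + 6.1 mL = 6.82 mL total → factor 6.82/0.72 = 9.4722
Step 3: 220 μL + 3050 μL = 3270 μL total → factor 3270/220 = 14.864
Step 4: 275 μL + 20.6 mL = 20875 μL total → factor 20875/275 = 75.909
Overall dilution factor = 13.143 × 9.4722 × 14.864 × 75.909 = 1.4046 × 10^5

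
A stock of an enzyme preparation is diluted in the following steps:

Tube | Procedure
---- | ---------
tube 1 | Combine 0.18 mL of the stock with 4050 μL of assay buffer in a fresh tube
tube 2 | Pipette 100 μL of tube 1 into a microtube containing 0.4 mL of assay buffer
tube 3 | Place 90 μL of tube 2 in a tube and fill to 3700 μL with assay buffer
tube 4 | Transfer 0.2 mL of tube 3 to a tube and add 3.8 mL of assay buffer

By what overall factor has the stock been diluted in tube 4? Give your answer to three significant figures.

Step 1: 0.18 mL + 4050 μL = 4.23 mL total → factor 4.23/0.18 = 23.5
Step 2: 100 μL + 0.4 mL = 500 μL total → factor 500/100 = 5
Step 3: 90 μL brought to 3700 μL → factor 3700/90 = 41.111
Step 4: 0.2 mL + 3.8 mL = 4 mL total → factor 4/0.2 = 20
Overall dilution factor = 23.5 × 5 × 41.111 × 20 = 96611

9.66 × 10^4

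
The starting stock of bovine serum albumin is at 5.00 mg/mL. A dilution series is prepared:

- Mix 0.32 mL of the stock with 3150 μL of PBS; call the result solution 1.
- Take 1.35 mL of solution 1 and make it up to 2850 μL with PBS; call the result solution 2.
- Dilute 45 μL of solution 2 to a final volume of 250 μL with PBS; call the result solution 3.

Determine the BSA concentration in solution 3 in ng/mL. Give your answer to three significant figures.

3.93 × 10^4 ng/mL

Step 1: 0.32 mL + 3150 μL = 3.47 mL total → factor 3.47/0.32 = 10.844
Step 2: 1.35 mL brought to 2850 μL → factor 2.85/1.35 = 2.1111
Step 3: 45 μL brought to 250 μL → factor 250/45 = 5.5556
Overall dilution factor = 10.844 × 2.1111 × 5.5556 = 127.18
Final = 5.00 mg/mL / 127.18 = 0.03931 mg/mL = 3.93 × 10^4 ng/mL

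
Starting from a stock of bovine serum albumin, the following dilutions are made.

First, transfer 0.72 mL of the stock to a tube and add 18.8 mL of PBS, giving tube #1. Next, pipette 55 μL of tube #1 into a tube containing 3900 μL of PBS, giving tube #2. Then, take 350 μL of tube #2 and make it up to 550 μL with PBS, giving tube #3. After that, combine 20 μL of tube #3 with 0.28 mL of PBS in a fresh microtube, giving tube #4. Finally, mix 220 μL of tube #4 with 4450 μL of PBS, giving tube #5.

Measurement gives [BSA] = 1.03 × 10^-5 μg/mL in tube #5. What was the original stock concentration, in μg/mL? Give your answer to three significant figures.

Step 1: 0.72 mL + 18.8 mL = 19.52 mL total → factor 19.52/0.72 = 27.111
Step 2: 55 μL + 3900 μL = 3955 μL total → factor 3955/55 = 71.909
Step 3: 350 μL brought to 550 μL → factor 550/350 = 1.5714
Step 4: 20 μL + 0.28 mL = 300 μL total → factor 300/20 = 15
Step 5: 220 μL + 4450 μL = 4670 μL total → factor 4670/220 = 21.227
Overall dilution factor = 27.111 × 71.909 × 1.5714 × 15 × 21.227 = 9.7546 × 10^5
Stock = 1.03 × 10^-5 μg/mL × 9.7546 × 10^5 = 10.0 μg/mL

10.0 μg/mL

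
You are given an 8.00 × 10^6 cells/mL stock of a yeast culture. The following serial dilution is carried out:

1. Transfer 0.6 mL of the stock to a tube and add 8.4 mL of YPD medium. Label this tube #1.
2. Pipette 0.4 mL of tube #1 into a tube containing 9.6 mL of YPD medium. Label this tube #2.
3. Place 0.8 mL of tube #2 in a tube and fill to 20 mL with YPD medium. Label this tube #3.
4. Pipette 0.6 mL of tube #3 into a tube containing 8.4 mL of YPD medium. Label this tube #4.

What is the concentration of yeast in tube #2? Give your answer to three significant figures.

Step 1: 0.6 mL + 8.4 mL = 9 mL total → factor 9/0.6 = 15
Step 2: 0.4 mL + 9.6 mL = 10 mL total → factor 10/0.4 = 25
Dilution factor through tube #2 = 15 × 25 = 375
[tube #2] = 8.00 × 10^6 cells/mL / 375 = 2.13 × 10^4 cells/mL

2.13 × 10^4 cells/mL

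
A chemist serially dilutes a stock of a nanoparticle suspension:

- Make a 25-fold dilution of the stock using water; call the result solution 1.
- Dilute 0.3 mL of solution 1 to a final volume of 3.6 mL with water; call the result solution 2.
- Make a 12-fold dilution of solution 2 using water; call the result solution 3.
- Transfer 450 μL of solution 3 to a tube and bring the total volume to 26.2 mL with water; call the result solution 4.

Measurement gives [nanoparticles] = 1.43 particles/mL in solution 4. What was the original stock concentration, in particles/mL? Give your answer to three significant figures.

Step 1: 25-fold → factor 25
Step 2: 0.3 mL brought to 3.6 mL → factor 3.6/0.3 = 12
Step 3: 12-fold → factor 12
Step 4: 450 μL brought to 26.2 mL → factor 26200/450 = 58.222
Overall dilution factor = 25 × 12 × 12 × 58.222 = 2.096 × 10^5
Stock = 1.43 particles/mL × 2.096 × 10^5 = 3.00 × 10^5 particles/mL

3.00 × 10^5 particles/mL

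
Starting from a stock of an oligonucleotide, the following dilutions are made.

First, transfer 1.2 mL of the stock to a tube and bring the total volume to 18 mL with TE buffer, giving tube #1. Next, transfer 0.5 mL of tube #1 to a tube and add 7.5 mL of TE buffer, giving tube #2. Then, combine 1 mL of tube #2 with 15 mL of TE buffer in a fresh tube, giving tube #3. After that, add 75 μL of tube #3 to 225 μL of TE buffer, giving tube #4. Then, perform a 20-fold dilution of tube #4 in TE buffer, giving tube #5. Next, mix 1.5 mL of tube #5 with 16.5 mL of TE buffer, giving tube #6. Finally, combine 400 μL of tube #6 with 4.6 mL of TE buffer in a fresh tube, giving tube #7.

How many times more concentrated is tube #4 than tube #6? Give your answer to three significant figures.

Step 1: 1.2 mL brought to 18 mL → factor 18/1.2 = 15
Step 2: 0.5 mL + 7.5 mL = 8 mL total → factor 8/0.5 = 16
Step 3: 1 mL + 15 mL = 16 mL total → factor 16/1 = 16
Step 4: 75 μL + 225 μL = 300 μL total → factor 300/75 = 4
Step 5: 20-fold → factor 20
Step 6: 1.5 mL + 16.5 mL = 18 mL total → factor 18/1.5 = 12
Dilution factor to tube #4 = 15360; to tube #6 = 3.6864 × 10^6
[tube #4]/[tube #6] = (factor to tube #6)/(factor to tube #4) = 3.6864 × 10^6/15360 = 240

240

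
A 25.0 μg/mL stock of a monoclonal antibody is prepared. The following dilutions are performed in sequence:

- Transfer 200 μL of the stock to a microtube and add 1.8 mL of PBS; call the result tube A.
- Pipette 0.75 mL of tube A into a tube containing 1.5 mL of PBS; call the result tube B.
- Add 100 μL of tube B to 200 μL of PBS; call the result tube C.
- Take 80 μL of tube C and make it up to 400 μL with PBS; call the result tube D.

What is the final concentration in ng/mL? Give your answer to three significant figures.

55.6 ng/mL

Step 1: 200 μL + 1.8 mL = 2000 μL total → factor 2000/200 = 10
Step 2: 0.75 mL + 1.5 mL = 2.25 mL total → factor 2.25/0.75 = 3
Step 3: 100 μL + 200 μL = 300 μL total → factor 300/100 = 3
Step 4: 80 μL brought to 400 μL → factor 400/80 = 5
Overall dilution factor = 10 × 3 × 3 × 5 = 450
Final = 25.0 μg/mL / 450 = 0.05556 μg/mL = 55.6 ng/mL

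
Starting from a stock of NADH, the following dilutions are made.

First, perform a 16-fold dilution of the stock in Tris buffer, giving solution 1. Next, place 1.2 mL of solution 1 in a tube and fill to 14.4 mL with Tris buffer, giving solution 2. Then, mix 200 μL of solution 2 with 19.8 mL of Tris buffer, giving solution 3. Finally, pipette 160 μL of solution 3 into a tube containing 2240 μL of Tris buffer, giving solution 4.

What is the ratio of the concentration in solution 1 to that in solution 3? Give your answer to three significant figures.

1.20 × 10^3

Step 1: 16-fold → factor 16
Step 2: 1.2 mL brought to 14.4 mL → factor 14.4/1.2 = 12
Step 3: 200 μL + 19.8 mL = 20000 μL total → factor 20000/200 = 100
Dilution factor to solution 1 = 16; to solution 3 = 19200
[solution 1]/[solution 3] = (factor to solution 3)/(factor to solution 1) = 19200/16 = 1.20 × 10^3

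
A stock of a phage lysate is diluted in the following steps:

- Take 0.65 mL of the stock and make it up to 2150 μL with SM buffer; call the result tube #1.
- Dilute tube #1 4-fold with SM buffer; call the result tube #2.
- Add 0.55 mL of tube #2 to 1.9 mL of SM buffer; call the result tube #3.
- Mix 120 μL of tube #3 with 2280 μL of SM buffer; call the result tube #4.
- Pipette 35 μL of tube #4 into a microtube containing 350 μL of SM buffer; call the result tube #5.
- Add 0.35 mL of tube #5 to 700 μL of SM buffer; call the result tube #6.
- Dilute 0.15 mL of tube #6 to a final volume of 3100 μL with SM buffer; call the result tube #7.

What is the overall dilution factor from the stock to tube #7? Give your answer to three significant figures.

Step 1: 0.65 mL brought to 2150 μL → factor 2.15/0.65 = 3.3077
Step 2: 4-fold → factor 4
Step 3: 0.55 mL + 1.9 mL = 2.45 mL total → factor 2.45/0.55 = 4.4545
Step 4: 120 μL + 2280 μL = 2400 μL total → factor 2400/120 = 20
Step 5: 35 μL + 350 μL = 385 μL total → factor 385/35 = 11
Step 6: 0.35 mL + 700 μL = 1.05 mL total → factor 1.05/0.35 = 3
Step 7: 0.15 mL brought to 3100 μL → factor 3.1/0.15 = 20.667
Overall dilution factor = 3.3077 × 4 × 4.4545 × 20 × 11 × 3 × 20.667 = 8.039 × 10^5

8.04 × 10^5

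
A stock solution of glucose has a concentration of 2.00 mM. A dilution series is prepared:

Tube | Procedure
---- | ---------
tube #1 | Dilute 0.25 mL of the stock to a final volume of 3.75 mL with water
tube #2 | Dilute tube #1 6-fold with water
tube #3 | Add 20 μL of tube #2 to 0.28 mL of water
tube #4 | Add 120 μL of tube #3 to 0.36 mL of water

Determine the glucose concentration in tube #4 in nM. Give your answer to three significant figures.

370 nM

Step 1: 0.25 mL brought to 3.75 mL → factor 3.75/0.25 = 15
Step 2: 6-fold → factor 6
Step 3: 20 μL + 0.28 mL = 300 μL total → factor 300/20 = 15
Step 4: 120 μL + 0.36 mL = 480 μL total → factor 480/120 = 4
Overall dilution factor = 15 × 6 × 15 × 4 = 5400
Final = 2.00 mM / 5400 = 0.0003704 mM = 370 nM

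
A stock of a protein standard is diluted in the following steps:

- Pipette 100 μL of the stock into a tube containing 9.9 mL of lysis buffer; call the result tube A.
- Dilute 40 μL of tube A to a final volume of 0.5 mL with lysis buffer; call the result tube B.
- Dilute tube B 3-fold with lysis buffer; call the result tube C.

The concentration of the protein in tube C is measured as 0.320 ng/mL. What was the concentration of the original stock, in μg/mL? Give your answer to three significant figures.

Step 1: 100 μL + 9.9 mL = 10000 μL total → factor 10000/100 = 100
Step 2: 40 μL brought to 0.5 mL → factor 500/40 = 12.5
Step 3: 3-fold → factor 3
Overall dilution factor = 100 × 12.5 × 3 = 3750
Stock = 0.320 ng/mL × 3750 = 1200 ng/mL = 1.20 μg/mL

1.20 μg/mL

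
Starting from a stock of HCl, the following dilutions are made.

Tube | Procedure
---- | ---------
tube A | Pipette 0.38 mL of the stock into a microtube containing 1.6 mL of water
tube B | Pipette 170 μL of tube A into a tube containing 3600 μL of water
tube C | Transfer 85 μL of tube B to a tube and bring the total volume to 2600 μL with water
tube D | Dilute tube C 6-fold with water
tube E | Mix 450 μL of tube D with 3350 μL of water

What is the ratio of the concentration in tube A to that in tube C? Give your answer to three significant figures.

678

Step 1: 0.38 mL + 1.6 mL = 1.98 mL total → factor 1.98/0.38 = 5.2105
Step 2: 170 μL + 3600 μL = 3770 μL total → factor 3770/170 = 22.176
Step 3: 85 μL brought to 2600 μL → factor 2600/85 = 30.588
Dilution factor to tube A = 5.2105; to tube C = 3534.5
[tube A]/[tube C] = (factor to tube C)/(factor to tube A) = 3534.5/5.2105 = 678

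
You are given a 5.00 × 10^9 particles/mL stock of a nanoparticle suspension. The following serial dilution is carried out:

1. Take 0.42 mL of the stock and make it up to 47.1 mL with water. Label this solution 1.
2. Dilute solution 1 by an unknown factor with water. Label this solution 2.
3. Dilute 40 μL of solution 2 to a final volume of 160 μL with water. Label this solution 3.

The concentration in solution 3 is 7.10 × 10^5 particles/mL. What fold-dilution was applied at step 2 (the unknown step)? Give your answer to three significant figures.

15.7-fold

Step 1: 0.42 mL brought to 47.1 mL → factor 47.1/0.42 = 112.14
Step 2: unknown factor x
Step 3: 40 μL brought to 160 μL → factor 160/40 = 4
Product of known-step factors = 448.57
Overall factor = 5.00 × 10^9 particles/mL / (7.10 × 10^5 particles/mL) = 7042.3
x = 7042.3 / 448.57 = 15.7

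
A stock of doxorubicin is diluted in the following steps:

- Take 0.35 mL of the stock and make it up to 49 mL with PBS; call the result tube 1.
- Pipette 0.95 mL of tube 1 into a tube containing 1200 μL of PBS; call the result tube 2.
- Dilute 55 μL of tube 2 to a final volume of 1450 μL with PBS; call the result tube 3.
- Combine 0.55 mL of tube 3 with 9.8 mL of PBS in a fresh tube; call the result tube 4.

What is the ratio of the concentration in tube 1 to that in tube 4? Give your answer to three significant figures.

1.12 × 10^3

Step 1: 0.35 mL brought to 49 mL → factor 49/0.35 = 140
Step 2: 0.95 mL + 1200 μL = 2.15 mL total → factor 2.15/0.95 = 2.2632
Step 3: 55 μL brought to 1450 μL → factor 1450/55 = 26.364
Step 4: 0.55 mL + 9.8 mL = 10.35 mL total → factor 10.35/0.55 = 18.818
Dilution factor to tube 1 = 140; to tube 4 = 1.5719 × 10^5
[tube 1]/[tube 4] = (factor to tube 4)/(factor to tube 1) = 1.5719 × 10^5/140 = 1.12 × 10^3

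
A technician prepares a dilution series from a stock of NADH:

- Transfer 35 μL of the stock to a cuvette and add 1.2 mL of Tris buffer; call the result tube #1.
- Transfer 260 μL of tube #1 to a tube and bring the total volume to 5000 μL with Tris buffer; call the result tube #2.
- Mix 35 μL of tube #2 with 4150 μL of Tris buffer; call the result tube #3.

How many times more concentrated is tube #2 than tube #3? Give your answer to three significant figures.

120

Step 1: 35 μL + 1.2 mL = 1235 μL total → factor 1235/35 = 35.286
Step 2: 260 μL brought to 5000 μL → factor 5000/260 = 19.231
Step 3: 35 μL + 4150 μL = 4185 μL total → factor 4185/35 = 119.57
Dilution factor to tube #2 = 678.57; to tube #3 = 81138
[tube #2]/[tube #3] = (factor to tube #3)/(factor to tube #2) = 81138/678.57 = 120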